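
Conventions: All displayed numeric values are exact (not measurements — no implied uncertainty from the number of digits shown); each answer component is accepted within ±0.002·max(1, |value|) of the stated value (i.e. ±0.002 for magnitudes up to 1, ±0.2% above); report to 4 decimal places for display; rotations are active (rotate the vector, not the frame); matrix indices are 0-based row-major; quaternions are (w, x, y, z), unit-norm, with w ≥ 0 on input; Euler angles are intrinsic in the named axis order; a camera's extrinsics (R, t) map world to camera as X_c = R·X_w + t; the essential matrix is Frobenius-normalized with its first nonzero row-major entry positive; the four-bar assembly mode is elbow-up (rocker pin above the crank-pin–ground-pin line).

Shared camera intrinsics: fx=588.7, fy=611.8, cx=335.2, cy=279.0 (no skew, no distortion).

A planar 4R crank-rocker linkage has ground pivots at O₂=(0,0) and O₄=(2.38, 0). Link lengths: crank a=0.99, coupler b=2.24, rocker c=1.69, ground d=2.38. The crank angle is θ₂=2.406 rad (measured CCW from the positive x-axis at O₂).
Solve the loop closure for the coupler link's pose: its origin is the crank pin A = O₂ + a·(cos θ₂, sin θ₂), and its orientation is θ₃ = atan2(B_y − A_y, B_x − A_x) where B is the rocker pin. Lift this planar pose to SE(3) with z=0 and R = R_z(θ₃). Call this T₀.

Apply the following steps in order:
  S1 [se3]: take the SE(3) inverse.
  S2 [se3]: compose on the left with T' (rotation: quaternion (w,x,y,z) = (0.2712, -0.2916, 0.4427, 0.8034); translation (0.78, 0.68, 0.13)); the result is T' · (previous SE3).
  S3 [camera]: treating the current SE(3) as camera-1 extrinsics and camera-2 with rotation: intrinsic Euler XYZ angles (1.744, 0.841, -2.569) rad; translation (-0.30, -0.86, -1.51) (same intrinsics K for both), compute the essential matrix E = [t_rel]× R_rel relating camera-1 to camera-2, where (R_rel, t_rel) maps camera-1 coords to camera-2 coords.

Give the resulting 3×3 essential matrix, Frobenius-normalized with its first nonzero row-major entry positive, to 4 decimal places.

source (fourbar_fk): coupler pose = R=[0.9490 -0.3154 0.0000; 0.3154 0.9490 0.0000; 0.0000 0.0000 1.0000], t=(-0.7340, 0.6643, 0.0000)
after S1 (invert_se3): R=[0.9490 0.3154 0.0000; -0.3154 0.9490 0.0000; 0.0000 0.0000 1.0000], t=(0.4870, -0.8619, 0.0000)
after S2 (compose_se3): R=[-0.4291 -0.8739 -0.2284; 0.3139 -0.3814 0.8695; -0.8470 0.3014 0.4380], t=(1.0456, 1.1638, -0.6919)
after S3 (essential): [0.0917 -0.6475 0.2627; 0.1120 -0.2283 -0.6386; 0.0349 -0.1102 -0.1323]

matrix = [0.0917 -0.6475 0.2627; 0.1120 -0.2283 -0.6386; 0.0349 -0.1102 -0.1323]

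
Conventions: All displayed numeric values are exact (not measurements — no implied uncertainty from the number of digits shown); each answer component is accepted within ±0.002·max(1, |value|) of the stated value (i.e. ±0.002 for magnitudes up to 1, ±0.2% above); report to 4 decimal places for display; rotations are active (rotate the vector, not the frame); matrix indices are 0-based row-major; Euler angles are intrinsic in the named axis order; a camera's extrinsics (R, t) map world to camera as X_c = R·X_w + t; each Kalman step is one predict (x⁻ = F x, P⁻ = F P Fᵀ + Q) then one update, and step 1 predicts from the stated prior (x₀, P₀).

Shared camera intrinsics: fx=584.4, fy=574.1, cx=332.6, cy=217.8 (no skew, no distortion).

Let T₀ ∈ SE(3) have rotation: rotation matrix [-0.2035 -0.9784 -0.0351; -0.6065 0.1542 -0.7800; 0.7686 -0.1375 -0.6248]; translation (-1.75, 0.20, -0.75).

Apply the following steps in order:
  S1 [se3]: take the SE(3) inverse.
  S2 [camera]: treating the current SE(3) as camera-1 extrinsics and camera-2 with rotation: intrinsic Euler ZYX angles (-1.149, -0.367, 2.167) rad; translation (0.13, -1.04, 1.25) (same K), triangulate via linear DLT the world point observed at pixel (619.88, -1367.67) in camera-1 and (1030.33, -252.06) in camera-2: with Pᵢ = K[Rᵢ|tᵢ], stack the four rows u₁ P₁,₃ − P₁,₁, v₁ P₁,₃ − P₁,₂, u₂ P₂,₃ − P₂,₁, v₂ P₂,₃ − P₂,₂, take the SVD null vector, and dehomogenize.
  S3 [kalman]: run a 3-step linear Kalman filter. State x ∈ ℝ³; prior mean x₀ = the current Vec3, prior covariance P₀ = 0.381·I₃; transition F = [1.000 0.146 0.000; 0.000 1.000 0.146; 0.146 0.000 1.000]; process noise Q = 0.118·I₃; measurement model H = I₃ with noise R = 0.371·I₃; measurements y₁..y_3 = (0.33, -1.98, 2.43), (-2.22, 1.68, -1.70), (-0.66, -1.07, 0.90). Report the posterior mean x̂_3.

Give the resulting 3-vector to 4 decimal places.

result = (-0.8712, -0.4605, 0.1932)

after S1 (invert_se3): R=[-0.2035 -0.6065 0.7686; -0.9784 0.1542 -0.1375; -0.0351 -0.7800 -0.6248], t=(0.3415, -1.8462, -0.3740)
after S2 (triangulate): (0.0550, -0.8575, -0.6567)
after S3 (kf_track): (-0.8712, -0.4605, 0.1932)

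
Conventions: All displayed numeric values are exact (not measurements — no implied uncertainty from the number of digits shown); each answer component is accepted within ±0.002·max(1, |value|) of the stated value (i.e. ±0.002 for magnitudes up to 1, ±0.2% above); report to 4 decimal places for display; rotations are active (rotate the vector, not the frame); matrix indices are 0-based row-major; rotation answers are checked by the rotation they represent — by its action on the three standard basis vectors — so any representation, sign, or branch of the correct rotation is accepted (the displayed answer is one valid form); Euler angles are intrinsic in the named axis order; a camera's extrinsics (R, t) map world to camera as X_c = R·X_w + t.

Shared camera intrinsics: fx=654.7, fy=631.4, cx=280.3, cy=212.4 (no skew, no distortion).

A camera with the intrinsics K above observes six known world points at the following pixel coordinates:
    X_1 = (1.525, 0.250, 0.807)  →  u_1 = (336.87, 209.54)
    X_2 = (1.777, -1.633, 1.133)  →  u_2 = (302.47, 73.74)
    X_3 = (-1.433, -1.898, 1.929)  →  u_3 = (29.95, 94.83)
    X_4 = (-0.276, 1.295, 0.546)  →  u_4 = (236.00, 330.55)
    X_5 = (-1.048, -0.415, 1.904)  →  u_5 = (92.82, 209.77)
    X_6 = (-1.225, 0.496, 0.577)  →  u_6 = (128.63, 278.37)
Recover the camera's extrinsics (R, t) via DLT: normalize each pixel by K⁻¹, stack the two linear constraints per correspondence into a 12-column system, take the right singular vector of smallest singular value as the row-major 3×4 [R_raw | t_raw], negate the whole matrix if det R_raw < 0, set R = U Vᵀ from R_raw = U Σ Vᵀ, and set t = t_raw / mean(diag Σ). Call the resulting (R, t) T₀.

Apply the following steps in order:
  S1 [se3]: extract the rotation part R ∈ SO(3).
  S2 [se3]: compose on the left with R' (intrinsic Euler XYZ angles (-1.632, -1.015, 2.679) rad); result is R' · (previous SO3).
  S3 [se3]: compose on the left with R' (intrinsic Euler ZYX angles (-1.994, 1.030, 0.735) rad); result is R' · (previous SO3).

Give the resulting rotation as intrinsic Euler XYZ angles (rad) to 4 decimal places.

source (pnp_recover): camera pose = R=[0.8418 0.2407 -0.4832; -0.1800 0.9690 0.1691; 0.5090 -0.0554 0.8590], t=(-0.2701, -0.1400, 6.4613)
after S1 (rot_of_se3): [0.8418 0.2407 -0.4832; -0.1800 0.9690 0.1691; 0.5090 -0.0554 0.8590]
after S2 (compose_so3): [-0.7874 -0.2948 -0.5414; -0.3354 -0.5320 0.7775; -0.5172 0.7938 0.3200]
after S3 (compose_so3): [0.4701 -0.8646 0.1775; 0.8051 0.3376 -0.4878; 0.3618 0.3722 0.8547]

rotation (euler_xyz) = (0.5186, 0.1785, 1.0728)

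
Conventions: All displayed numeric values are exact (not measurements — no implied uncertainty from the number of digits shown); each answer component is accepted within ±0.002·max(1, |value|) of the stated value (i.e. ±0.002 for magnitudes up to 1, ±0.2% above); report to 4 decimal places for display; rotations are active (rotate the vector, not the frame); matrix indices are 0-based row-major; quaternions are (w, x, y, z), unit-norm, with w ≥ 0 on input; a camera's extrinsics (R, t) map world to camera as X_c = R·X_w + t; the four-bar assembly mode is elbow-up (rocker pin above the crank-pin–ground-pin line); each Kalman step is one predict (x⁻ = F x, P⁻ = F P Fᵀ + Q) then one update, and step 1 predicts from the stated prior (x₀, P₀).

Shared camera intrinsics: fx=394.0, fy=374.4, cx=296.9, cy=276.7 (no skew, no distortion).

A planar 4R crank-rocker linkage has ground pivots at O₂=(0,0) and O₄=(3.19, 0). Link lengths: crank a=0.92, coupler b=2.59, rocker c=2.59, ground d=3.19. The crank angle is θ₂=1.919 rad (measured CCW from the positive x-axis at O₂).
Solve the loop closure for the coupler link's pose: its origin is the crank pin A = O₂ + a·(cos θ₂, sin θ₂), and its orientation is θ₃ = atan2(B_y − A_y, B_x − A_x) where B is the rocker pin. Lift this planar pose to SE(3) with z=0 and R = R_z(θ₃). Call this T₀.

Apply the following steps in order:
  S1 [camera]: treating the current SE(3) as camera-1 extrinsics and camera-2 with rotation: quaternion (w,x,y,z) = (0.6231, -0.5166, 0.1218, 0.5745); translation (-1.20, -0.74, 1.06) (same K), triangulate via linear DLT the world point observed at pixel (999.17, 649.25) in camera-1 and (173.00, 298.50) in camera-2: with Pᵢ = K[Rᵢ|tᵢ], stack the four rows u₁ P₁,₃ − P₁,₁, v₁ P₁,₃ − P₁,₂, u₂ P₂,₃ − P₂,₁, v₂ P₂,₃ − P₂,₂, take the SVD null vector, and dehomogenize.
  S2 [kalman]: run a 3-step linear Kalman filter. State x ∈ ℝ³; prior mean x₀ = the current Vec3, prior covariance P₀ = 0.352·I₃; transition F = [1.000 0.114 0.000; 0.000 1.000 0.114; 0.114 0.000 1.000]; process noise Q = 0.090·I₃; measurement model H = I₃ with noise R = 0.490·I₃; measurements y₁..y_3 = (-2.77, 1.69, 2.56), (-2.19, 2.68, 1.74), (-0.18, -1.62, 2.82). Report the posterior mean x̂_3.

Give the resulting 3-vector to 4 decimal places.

result = (-0.8781, 0.4192, 1.8395)

source (fourbar_fk): coupler pose = R=[0.8483 -0.5295 0.0000; 0.5295 0.8483 0.0000; 0.0000 0.0000 1.0000], t=(-0.3139, 0.8648, 0.0000)
after S1 (triangulate): (0.5732, -0.9372, 0.3751)
after S2 (kf_track): (-0.8781, 0.4192, 1.8395)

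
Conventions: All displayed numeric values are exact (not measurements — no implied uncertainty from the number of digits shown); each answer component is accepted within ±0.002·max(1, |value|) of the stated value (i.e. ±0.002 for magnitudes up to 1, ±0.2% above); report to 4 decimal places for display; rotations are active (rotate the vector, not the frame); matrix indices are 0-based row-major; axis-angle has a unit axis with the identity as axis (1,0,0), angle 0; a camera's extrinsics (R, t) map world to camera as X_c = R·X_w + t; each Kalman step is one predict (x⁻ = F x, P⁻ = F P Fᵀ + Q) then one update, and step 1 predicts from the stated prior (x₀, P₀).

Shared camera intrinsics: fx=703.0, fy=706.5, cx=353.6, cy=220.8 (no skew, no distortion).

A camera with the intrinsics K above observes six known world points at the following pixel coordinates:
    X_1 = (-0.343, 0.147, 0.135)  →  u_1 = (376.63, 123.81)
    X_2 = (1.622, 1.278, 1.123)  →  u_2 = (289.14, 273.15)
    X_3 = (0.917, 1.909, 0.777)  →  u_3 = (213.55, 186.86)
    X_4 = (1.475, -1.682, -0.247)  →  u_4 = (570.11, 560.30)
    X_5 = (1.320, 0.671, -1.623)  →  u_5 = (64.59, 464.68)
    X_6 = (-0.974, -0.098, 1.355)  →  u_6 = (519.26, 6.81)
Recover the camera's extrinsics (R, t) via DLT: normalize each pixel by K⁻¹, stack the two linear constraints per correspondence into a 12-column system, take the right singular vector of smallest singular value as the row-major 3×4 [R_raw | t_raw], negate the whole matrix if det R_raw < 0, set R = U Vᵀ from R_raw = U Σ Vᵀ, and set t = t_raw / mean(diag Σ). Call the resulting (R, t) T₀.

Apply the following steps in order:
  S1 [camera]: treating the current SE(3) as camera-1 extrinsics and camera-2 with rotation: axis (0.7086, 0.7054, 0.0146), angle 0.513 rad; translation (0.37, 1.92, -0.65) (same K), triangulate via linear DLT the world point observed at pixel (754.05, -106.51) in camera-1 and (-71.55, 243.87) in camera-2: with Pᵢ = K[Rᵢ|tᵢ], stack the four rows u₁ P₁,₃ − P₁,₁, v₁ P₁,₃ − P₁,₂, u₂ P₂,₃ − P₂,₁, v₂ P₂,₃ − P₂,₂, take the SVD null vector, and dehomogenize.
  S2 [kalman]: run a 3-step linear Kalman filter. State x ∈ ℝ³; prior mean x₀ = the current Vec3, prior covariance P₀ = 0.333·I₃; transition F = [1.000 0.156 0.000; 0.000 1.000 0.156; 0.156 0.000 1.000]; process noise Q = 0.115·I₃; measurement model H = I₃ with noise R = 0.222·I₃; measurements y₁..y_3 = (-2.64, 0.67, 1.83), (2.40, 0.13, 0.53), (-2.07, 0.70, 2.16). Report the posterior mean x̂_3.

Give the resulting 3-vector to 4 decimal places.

result = (-0.9165, 0.5869, 1.5825)

source (pnp_recover): camera pose = R=[-0.1510 -0.8285 0.5392; 0.8800 -0.3612 -0.3085; 0.4503 0.4279 0.7836], t=(0.1300, -0.1600, 4.0404)
after S1 (triangulate): (-1.8420, -1.1593, 1.9142)
after S2 (kf_track): (-0.9165, 0.5869, 1.5825)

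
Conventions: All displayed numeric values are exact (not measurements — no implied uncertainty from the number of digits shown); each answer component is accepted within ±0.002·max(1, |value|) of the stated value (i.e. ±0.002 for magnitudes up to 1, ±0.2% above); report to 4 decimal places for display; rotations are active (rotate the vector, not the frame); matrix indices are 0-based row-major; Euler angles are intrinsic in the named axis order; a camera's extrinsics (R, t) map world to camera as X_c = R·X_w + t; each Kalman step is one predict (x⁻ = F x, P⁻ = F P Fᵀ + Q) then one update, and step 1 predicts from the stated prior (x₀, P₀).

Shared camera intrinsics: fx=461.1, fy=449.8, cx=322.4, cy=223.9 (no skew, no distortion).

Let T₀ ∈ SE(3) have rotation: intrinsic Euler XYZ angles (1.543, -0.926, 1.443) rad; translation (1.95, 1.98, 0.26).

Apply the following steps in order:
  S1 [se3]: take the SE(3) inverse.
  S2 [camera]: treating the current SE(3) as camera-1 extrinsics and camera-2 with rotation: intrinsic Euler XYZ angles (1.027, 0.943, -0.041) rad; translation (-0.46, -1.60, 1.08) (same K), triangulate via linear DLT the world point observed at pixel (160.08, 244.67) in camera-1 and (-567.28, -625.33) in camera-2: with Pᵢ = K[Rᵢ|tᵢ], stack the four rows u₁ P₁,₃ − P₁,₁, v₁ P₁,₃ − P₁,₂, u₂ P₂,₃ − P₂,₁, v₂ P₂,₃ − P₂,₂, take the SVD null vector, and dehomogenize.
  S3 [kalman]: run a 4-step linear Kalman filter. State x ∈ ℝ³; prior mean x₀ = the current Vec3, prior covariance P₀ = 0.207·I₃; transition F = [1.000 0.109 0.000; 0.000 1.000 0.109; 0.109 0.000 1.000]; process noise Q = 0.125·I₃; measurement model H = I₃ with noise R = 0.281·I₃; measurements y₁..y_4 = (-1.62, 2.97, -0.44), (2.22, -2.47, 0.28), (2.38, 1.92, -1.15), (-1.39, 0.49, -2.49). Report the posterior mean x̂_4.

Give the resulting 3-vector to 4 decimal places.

result = (0.0148, 0.4711, -1.5116)

after S1 (invert_se3): R=[0.0766 -0.0743 0.9943; -0.5961 0.7959 0.1054; -0.7992 -0.6008 0.0167], t=(-0.2609, -0.4409, 2.7437)
after S2 (triangulate): (-1.6936, -0.3158, -1.1418)
after S3 (kf_track): (0.0148, 0.4711, -1.5116)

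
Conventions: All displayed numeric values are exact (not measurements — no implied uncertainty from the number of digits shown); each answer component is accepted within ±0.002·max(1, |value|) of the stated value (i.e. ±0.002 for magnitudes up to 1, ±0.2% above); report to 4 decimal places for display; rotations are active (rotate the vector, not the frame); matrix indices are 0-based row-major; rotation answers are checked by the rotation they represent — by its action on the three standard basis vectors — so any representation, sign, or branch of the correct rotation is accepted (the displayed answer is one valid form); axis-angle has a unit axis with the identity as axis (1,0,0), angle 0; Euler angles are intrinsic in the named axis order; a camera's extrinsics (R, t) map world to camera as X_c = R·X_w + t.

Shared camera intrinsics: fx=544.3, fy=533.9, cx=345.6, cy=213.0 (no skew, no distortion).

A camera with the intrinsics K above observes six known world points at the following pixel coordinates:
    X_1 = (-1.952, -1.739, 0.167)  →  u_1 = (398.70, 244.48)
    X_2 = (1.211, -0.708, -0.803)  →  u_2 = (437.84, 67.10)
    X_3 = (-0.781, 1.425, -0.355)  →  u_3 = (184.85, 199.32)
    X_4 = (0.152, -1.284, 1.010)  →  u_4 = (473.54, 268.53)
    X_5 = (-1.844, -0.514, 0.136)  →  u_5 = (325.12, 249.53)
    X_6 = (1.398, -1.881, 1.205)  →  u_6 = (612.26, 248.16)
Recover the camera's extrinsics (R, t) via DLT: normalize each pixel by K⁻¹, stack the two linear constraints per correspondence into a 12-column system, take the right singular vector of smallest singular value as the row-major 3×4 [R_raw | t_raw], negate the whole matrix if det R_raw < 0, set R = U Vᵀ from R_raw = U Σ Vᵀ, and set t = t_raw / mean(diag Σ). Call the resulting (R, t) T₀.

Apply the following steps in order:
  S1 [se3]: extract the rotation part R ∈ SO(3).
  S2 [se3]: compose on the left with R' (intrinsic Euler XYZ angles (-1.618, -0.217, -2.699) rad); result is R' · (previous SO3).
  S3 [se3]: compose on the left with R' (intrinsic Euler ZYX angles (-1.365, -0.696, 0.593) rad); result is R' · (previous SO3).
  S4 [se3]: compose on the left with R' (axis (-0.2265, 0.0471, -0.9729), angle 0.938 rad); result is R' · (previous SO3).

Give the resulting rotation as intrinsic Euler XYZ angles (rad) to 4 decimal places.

rotation (euler_xyz) = (-0.8627, -0.2693, 2.4606)

source (pnp_recover): camera pose = R=[0.3851 -0.8979 0.2134; -0.3321 0.0809 0.9398; -0.8610 -0.4328 -0.2670], t=(-0.0600, -0.1900, 5.6600)
after S1 (rot_of_se3): [0.3851 -0.8979 0.2134; -0.3321 0.0809 0.9398; -0.8610 -0.4328 -0.2670]
after S2 (compose_so3): [-0.2934 0.9193 0.2622; -0.9517 -0.2549 -0.1710; -0.0903 -0.2997 0.9497]
after S3 (compose_so3): [-0.6897 0.1524 -0.7079; -0.3114 -0.9450 0.0999; -0.6537 0.2894 0.6992]
after S4 (compose_so3): [-0.7490 -0.6069 -0.2660; 0.2524 -0.6325 0.7322; -0.6126 0.4813 0.6269]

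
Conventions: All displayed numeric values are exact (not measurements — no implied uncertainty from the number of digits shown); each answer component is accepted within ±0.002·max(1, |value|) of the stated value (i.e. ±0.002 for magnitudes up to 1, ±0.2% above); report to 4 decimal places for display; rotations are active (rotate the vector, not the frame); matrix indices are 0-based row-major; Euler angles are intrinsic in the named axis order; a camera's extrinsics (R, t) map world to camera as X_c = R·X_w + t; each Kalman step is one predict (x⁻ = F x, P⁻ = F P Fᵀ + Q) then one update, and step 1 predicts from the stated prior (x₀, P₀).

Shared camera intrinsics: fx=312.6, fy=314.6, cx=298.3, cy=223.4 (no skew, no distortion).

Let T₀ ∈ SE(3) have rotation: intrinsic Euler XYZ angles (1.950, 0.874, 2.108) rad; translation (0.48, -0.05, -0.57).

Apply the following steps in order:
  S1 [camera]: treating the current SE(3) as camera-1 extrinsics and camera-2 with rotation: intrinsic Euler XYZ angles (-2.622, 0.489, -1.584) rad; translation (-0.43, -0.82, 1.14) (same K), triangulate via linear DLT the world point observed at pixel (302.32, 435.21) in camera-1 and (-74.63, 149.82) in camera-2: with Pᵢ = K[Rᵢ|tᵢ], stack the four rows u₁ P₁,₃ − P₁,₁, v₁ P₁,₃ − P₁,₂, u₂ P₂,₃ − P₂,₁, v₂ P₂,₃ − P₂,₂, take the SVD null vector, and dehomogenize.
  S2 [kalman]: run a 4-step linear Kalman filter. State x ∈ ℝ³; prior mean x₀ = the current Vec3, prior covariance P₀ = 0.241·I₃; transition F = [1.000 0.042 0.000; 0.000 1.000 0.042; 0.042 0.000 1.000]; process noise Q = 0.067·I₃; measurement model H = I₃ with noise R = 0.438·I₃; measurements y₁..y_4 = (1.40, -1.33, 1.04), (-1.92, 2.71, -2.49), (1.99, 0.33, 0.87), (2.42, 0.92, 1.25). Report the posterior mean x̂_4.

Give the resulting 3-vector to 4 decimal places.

result = (1.2661, 0.4347, 0.2072)

after S1 (triangulate): (0.7258, -1.3975, -1.2994)
after S2 (kf_track): (1.2661, 0.4347, 0.2072)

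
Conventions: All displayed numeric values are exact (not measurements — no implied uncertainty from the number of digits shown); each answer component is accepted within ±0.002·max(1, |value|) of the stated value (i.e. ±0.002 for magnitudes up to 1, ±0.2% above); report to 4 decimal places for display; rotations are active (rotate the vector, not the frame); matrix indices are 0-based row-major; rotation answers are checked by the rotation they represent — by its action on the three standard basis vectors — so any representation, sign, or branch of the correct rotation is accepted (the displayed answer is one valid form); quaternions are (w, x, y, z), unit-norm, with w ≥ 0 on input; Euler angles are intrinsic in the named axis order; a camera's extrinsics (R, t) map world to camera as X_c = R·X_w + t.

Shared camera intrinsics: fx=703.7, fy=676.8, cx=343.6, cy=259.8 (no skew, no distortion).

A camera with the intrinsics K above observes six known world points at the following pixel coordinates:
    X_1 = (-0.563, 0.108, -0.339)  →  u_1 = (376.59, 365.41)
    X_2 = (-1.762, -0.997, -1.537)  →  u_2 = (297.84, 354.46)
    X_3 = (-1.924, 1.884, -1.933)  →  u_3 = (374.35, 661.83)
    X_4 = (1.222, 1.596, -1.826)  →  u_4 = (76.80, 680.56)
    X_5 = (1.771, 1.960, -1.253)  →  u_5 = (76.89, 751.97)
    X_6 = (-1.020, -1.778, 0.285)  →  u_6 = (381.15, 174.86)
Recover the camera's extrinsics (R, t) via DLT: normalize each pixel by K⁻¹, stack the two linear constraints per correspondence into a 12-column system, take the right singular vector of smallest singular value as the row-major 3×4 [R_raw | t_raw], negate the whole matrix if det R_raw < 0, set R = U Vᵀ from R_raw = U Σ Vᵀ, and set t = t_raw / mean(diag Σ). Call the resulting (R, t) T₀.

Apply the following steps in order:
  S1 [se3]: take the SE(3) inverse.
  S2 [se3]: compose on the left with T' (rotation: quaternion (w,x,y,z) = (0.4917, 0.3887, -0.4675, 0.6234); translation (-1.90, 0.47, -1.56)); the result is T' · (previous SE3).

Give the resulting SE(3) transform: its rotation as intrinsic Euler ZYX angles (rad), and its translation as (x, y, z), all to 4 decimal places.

source (pnp_recover): camera pose = R=[-0.5040 0.3336 0.7967; -0.3303 0.7778 -0.5347; -0.7980 -0.5326 -0.2818], t=(0.2000, 0.3800, 4.8401)
after S1 (invert_se3): R=[-0.5040 -0.3303 -0.7980; 0.3336 0.7778 -0.5326; 0.7967 -0.5347 -0.2818], t=(4.0890, 2.2157, 1.4079)
after S2 (compose_se3): R=[-0.1979 -0.7020 0.6841; -0.9211 0.3719 0.1151; -0.3352 -0.6074 -0.7202], t=(-4.9048, -0.0440, 2.2239)

rotation (euler_zyx) = (-1.7825, 0.3418, -2.4410), translation = (-4.9048, -0.0440, 2.2239)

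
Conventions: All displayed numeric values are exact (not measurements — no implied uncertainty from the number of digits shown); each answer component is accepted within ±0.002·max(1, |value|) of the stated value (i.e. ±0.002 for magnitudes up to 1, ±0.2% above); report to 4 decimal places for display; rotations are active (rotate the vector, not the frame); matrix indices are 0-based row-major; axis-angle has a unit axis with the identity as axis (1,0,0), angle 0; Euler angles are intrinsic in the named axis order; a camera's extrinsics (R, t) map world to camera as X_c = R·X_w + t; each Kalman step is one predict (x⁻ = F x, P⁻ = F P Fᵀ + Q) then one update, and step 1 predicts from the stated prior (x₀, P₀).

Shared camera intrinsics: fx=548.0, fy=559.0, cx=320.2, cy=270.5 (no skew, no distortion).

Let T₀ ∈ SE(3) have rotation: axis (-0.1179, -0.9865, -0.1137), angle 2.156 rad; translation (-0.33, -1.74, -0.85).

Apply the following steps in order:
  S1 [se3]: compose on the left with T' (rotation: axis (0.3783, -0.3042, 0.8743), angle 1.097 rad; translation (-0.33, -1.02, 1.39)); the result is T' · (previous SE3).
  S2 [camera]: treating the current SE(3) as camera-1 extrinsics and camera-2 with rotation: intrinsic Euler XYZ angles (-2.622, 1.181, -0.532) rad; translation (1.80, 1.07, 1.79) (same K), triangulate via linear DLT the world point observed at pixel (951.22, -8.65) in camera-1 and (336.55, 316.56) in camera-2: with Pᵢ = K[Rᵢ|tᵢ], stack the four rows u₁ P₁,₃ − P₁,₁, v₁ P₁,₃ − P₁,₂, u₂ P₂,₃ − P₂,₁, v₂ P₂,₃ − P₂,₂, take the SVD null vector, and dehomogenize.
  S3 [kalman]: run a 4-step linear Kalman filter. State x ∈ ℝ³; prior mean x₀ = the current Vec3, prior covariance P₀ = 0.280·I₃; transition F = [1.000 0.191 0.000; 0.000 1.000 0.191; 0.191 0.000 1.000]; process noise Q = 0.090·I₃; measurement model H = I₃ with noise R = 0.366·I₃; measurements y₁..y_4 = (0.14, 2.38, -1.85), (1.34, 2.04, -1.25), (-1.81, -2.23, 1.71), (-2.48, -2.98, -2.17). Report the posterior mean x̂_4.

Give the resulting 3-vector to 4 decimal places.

after S1 (compose_se3): R=[-0.4322 -0.6654 -0.6087; -0.7420 0.6459 -0.1793; 0.5124 0.3742 -0.7729], t=(1.0335, -1.7284, 0.1661)
after S2 (triangulate): (-0.2696, 0.5340, -1.8925)
after S3 (kf_track): (-1.2697, -1.5266, -1.3088)

result = (-1.2697, -1.5266, -1.3088)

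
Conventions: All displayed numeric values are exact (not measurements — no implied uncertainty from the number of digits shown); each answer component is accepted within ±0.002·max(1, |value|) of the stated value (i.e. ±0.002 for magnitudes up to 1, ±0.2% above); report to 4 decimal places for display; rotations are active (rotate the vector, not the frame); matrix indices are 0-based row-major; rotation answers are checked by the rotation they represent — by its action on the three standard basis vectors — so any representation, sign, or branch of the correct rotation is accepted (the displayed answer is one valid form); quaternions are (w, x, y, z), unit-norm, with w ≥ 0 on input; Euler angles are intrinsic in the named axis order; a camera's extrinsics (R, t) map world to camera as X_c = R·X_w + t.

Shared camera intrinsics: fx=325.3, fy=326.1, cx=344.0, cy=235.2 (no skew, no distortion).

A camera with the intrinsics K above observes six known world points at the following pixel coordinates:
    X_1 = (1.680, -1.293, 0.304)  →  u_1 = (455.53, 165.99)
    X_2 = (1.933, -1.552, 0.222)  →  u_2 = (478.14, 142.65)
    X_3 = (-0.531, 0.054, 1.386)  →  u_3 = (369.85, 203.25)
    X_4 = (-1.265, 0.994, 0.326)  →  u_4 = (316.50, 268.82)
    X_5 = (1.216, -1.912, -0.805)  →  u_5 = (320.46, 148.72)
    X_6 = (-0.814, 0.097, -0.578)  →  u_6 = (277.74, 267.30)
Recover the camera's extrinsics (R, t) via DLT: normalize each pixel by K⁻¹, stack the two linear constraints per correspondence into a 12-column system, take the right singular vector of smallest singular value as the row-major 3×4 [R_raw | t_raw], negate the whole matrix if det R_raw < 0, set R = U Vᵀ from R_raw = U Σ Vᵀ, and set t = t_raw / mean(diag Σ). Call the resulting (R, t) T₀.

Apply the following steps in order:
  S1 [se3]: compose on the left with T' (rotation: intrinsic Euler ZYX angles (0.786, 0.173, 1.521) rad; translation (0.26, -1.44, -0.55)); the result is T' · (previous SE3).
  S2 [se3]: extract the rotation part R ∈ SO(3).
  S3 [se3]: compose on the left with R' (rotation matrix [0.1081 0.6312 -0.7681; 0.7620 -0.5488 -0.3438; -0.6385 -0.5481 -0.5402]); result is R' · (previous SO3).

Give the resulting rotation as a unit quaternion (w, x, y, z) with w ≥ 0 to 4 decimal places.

source (pnp_recover): camera pose = R=[0.7255 0.2504 0.6410; 0.1982 0.8160 -0.5431; -0.6590 0.5211 0.5424], t=(-0.0599, 0.2500, 4.6206)
after S1 (compose_se3): R=[0.0525 0.6161 0.7859; 0.9979 -0.0622 -0.0179; 0.0378 0.7852 -0.6181], t=(3.5330, -4.6758, -0.0671)
after S2 (rot_of_se3): [0.0525 0.6161 0.7859; 0.9979 -0.0622 -0.0179; 0.0378 0.7852 -0.6181]
after S3 (compose_so3): [0.6065 -0.5758 0.5483; -0.5207 0.2336 0.8212; -0.6009 -0.7835 -0.1581]

rotation (quat) = (0.6485, -0.6187, 0.4431, 0.0212)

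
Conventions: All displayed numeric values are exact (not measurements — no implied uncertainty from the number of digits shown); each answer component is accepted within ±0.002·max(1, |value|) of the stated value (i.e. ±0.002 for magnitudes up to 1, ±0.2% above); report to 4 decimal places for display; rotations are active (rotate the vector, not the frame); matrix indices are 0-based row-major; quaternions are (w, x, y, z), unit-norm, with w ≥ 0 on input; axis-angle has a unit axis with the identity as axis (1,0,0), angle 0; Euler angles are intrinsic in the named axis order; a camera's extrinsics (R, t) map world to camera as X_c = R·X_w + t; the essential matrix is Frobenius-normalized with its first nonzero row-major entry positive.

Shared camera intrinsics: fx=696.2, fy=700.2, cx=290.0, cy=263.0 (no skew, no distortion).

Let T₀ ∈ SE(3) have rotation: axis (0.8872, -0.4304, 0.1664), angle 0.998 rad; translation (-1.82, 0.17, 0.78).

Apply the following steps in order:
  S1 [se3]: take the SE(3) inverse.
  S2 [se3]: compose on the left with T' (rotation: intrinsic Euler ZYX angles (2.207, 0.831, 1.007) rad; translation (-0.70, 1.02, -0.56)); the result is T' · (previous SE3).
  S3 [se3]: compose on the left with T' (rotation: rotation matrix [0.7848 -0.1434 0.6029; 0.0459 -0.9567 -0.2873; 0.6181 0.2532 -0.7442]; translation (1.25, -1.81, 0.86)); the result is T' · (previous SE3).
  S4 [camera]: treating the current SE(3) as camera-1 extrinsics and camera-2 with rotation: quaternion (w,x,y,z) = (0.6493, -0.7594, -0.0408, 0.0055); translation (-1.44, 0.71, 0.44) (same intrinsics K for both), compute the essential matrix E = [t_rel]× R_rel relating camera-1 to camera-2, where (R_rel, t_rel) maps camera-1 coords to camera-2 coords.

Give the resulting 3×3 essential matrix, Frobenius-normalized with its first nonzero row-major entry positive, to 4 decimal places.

matrix = [0.1849 0.2443 0.1846; -0.5704 0.2338 -0.3015; -0.0493 -0.6007 -0.1947]

after S1 (invert_se3): R=[0.9025 -0.0351 0.4293; -0.3147 0.6268 0.7128; -0.2941 -0.7784 0.5546], t=(1.3136, -1.2353, -0.8355)
after S2 (compose_se3): R=[-0.2404 -0.8345 -0.4957; 0.1902 -0.5413 0.8190; -0.9519 0.1026 0.2889], t=(-0.6090, 0.8193, -2.5351)
after S3 (compose_se3): R=[-0.7899 -0.5154 -0.3323; 0.0805 0.4501 -0.8894; 0.6080 -0.7292 -0.3140], t=(-0.8740, -1.8934, 2.5778)
after S4 (essential): [0.1849 0.2443 0.1846; -0.5704 0.2338 -0.3015; -0.0493 -0.6007 -0.1947]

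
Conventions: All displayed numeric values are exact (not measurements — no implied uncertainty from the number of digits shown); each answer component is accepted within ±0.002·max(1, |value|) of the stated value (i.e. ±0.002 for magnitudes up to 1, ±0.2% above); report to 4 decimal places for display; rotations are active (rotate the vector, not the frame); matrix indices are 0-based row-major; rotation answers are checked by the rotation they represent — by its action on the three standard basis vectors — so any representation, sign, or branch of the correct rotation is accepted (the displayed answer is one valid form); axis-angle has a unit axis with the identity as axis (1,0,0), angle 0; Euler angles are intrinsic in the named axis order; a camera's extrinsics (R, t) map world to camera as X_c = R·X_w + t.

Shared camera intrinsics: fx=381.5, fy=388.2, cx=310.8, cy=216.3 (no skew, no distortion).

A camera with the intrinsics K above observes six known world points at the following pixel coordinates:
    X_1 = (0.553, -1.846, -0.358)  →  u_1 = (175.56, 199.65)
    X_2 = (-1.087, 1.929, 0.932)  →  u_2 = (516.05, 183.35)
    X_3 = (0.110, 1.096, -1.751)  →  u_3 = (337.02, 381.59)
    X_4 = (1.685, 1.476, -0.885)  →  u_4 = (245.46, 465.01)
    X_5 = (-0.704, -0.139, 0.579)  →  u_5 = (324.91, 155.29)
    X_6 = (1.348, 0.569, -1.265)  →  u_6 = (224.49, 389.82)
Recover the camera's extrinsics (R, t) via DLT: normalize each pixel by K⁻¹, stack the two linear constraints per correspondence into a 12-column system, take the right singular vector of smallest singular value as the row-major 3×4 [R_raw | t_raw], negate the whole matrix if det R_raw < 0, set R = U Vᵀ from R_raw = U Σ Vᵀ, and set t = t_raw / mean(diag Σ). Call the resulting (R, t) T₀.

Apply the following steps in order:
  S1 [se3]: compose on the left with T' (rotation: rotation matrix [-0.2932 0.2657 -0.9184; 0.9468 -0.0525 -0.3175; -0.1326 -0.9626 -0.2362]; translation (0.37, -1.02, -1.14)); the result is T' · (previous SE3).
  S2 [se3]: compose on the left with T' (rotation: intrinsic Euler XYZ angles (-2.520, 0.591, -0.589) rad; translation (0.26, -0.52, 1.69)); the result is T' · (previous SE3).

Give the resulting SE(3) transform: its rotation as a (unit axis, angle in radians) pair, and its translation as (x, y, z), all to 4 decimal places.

rotation (axis_angle) = ((0.8024, 0.3285, 0.4983), 3.0832), translation = (-4.7663, 0.0591, 1.2411)

source (pnp_recover): camera pose = R=[-0.7316 0.6805 0.0398; 0.3457 0.4207 -0.8387; -0.5876 -0.5999 -0.5431], t=(-0.2700, 0.0500, 4.5100)
after S1 (compose_se3): R=[0.8460 0.4632 0.2642; -0.5243 0.8127 0.2542; -0.0970 -0.3536 0.9304], t=(-3.6794, -2.7101, -2.2175)
after S2 (compose_se3): R=[0.2882 0.4977 0.8181; 0.5558 -0.7826 0.2803; 0.7797 0.3740 -0.5022], t=(-4.7663, 0.0591, 1.2411)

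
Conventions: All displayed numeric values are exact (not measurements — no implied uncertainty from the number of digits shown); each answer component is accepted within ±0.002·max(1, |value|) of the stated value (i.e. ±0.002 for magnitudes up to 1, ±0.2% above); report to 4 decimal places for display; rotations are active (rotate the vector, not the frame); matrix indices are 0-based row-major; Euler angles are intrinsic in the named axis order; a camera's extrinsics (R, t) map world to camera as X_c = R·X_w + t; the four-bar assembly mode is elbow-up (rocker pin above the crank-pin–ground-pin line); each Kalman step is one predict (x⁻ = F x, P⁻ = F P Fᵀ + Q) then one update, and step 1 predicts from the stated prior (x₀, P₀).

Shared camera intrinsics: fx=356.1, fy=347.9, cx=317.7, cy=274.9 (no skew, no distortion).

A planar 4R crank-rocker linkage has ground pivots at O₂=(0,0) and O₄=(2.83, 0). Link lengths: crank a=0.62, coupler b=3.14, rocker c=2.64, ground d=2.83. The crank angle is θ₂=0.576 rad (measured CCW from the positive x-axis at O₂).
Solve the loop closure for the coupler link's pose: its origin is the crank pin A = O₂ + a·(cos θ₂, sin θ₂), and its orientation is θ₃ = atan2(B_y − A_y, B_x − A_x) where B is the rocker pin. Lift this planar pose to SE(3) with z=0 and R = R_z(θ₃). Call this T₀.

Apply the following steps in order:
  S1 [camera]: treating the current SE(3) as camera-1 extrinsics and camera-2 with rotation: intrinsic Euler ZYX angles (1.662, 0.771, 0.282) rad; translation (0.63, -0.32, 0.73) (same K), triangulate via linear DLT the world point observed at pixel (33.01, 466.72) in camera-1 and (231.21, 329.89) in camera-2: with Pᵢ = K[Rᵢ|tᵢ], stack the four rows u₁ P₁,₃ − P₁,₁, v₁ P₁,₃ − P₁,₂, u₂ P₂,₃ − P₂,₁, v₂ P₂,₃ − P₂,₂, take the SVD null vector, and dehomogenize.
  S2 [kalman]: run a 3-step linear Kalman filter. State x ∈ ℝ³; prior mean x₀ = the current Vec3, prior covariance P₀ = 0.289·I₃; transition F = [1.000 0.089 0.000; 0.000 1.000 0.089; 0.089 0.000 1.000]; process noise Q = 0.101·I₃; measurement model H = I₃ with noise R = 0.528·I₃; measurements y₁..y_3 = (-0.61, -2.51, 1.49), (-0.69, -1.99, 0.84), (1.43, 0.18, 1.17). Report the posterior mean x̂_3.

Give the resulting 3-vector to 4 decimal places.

source (fourbar_fk): coupler pose = R=[0.6818 -0.7315 0.0000; 0.7315 0.6818 0.0000; 0.0000 0.0000 1.0000], t=(0.5200, 0.3377, 0.0000)
after S1 (triangulate): (-0.8444, 1.7956, 1.7127)
after S2 (kf_track): (0.0180, -0.2354, 1.1908)

result = (0.0180, -0.2354, 1.1908)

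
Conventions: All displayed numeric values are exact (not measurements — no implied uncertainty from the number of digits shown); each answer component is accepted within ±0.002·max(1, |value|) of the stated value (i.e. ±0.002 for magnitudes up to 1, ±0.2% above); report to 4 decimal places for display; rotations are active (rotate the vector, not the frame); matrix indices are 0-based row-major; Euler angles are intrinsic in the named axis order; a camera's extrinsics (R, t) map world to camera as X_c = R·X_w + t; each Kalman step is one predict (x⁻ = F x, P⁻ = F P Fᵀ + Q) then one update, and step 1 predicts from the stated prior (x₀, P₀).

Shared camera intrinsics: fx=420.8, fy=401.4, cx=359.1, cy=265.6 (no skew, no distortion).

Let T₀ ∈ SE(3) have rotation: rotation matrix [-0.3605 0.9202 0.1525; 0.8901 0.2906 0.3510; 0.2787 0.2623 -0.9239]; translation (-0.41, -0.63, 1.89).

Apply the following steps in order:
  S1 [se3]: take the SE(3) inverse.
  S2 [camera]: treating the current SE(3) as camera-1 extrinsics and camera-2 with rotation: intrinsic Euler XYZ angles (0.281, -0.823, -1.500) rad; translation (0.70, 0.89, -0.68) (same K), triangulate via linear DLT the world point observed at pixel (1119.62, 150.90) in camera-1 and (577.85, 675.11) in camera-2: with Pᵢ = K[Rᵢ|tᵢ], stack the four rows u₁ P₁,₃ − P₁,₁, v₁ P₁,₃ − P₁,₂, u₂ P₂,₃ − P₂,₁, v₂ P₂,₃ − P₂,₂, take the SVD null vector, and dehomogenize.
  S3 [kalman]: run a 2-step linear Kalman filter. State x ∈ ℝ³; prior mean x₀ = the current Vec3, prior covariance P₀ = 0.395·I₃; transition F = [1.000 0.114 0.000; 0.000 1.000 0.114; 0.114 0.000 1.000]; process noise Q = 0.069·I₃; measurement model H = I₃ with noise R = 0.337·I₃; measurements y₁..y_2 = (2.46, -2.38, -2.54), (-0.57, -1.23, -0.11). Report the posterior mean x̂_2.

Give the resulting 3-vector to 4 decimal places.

after S1 (invert_se3): R=[-0.3605 0.8901 0.2787; 0.9202 0.2906 0.2623; 0.1525 0.3510 -0.9239], t=(-0.1137, 0.0646, 2.0298)
after S2 (triangulate): (-1.3756, 1.7481, 1.2626)
after S3 (kf_track): (0.1416, -0.9453, -0.6196)

result = (0.1416, -0.9453, -0.6196)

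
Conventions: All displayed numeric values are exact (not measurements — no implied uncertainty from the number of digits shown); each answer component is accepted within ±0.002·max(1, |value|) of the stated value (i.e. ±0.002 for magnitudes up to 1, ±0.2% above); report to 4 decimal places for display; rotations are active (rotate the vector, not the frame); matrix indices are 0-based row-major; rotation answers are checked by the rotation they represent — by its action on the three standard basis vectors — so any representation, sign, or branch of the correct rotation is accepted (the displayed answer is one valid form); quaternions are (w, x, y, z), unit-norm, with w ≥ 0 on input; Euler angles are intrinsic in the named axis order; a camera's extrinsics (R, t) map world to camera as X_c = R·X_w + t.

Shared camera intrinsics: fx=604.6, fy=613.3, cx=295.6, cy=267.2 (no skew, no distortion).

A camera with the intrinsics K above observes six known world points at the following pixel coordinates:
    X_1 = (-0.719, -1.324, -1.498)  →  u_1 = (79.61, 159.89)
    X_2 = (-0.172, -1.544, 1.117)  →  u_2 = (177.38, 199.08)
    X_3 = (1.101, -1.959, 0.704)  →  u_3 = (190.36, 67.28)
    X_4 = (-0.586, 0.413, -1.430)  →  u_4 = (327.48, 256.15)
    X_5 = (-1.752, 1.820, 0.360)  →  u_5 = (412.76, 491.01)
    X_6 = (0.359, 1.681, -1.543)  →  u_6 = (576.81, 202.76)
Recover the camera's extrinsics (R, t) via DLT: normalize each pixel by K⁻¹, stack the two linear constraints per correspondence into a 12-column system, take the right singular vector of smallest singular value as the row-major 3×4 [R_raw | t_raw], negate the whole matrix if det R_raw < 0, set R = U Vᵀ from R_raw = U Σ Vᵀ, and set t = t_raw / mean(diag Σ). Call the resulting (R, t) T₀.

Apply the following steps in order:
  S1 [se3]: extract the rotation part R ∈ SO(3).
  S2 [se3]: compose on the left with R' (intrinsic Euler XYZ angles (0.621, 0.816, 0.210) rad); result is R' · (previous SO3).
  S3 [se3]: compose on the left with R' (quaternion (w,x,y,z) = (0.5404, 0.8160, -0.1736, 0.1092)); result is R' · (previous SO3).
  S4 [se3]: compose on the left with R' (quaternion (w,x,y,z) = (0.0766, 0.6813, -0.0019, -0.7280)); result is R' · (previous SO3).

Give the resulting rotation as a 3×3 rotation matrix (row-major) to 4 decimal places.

rotation (matrix) = ((-0.0689, -0.9942, 0.0822), (-0.8058, 0.1040, 0.5830), (-0.5882, -0.0261, -0.8083))

source (pnp_recover): camera pose = R=[0.4345 0.9002 0.0304; -0.8844 0.4200 0.2037; 0.1706 -0.1154 0.9786], t=(0.1300, -0.4700, 5.4099)
after S1 (rot_of_se3): [0.4345 0.9002 0.0304; -0.8844 0.4200 0.2037; 0.1706 -0.1154 0.9786]
after S2 (compose_so3): [0.5417 0.4592 0.7040; -0.4396 0.8687 -0.2283; -0.7164 -0.1858 0.6725]
after S3 (compose_so3): [0.6793 0.0736 0.7301; 0.7258 -0.2139 -0.6538; 0.1081 0.9741 -0.1988]
after S4 (compose_so3): [-0.0689 -0.9942 0.0822; -0.8058 0.1040 0.5830; -0.5882 -0.0261 -0.8083]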